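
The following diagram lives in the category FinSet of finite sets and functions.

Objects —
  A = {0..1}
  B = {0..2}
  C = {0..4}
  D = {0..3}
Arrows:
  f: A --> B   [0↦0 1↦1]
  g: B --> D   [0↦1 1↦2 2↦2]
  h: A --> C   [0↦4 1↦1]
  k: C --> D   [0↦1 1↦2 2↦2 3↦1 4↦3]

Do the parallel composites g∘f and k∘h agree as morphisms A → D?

Along f;g (path 1):
  0 f-->0 g-->1
  1 f-->1 g-->2
  result₁ = [0↦1 1↦2]
Along h;k (path 2):
  0 h-->4 k-->3
  1 h-->1 k-->2
  result₂ = [0↦3 1↦2]
Equal? distinct morphisms ✗

Answer: DOES NOT COMMUTE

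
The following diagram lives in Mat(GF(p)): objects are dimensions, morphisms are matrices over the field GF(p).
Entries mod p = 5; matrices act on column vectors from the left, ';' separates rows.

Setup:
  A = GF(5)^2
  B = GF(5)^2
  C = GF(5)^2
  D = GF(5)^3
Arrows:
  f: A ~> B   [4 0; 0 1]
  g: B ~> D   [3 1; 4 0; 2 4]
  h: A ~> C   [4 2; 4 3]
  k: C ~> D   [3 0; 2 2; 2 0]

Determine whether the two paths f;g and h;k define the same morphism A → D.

Answer: COMMUTES

Work:
Along f;g (path 1):
  e0=⟨1,0⟩ f~>⟨4,0⟩ g~>⟨2,1,3⟩
  e1=⟨0,1⟩ f~>⟨0,1⟩ g~>⟨1,0,4⟩
  result₁ = [2 1; 1 0; 3 4]
Along h;k (path 2):
  e0=⟨1,0⟩ h~>⟨4,4⟩ k~>⟨2,1,3⟩
  e1=⟨0,1⟩ h~>⟨2,3⟩ k~>⟨1,0,4⟩
  result₂ = [2 1; 1 0; 3 4]
Equal? equal; square commutes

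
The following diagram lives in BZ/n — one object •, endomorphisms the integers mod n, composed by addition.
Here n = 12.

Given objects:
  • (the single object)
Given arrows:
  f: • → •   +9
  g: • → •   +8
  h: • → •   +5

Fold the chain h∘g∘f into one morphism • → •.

Answer: +10

Work:
  0 +9≡9 +8≡5 +5≡10  (mod 12)
result: +10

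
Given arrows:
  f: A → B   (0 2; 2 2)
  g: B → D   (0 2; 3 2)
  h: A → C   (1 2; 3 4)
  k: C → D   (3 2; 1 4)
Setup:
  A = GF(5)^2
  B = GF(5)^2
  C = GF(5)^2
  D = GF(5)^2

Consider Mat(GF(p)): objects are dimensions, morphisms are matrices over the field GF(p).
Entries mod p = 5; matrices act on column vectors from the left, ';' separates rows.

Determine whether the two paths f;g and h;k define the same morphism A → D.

Answer: DOES NOT COMMUTE

Derivation:
Path 1 = f;g:
  e0=[1,0] f→[0,2] g→[4,4]
  e1=[0,1] f→[2,2] g→[4,0]
  result₁ = (4 4; 4 0)
Path 2 = h;k:
  e0=[1,0] h→[1,3] k→[4,3]
  e1=[0,1] h→[2,4] k→[4,3]
  result₂ = (4 4; 3 3)
Equal? NO — does not commute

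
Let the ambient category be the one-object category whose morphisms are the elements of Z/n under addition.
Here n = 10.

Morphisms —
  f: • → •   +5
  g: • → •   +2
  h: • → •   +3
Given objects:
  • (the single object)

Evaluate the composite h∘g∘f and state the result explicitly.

  0 +5≡5 +2≡7 +3≡0  (mod 10)
composite: +0

Answer: +0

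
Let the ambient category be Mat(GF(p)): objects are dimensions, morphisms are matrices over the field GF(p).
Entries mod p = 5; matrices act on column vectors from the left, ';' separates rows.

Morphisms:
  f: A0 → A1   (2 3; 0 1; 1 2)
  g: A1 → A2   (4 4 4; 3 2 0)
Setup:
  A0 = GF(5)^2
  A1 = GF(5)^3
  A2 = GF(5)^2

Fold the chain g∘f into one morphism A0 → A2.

  e0=[1,0] f→[2,0,1] g→[2,1]
  e1=[0,1] f→[3,1,2] g→[4,1]
⟦path⟧: (2 4; 1 1)

Answer: (2 4; 1 1)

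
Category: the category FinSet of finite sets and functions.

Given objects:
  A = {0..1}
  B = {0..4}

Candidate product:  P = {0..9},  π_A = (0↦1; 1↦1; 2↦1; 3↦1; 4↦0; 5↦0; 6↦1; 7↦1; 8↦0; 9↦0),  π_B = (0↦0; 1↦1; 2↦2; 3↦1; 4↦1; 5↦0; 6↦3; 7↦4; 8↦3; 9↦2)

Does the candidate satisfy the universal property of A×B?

Answer: NOT A VALID PRODUCT — duplicate pair at indices 1,3

Trace:
|A|·|B| = 2·5 = 10;  |P| = 10
Check the pairing map k ↦ (π_A(k), π_B(k)):
  0 ↦ (1,0)
  1 ↦ (1,1)
  2 ↦ (1,2)
  3 ↦ (1,1)  ✗ repeats pair of k=1
  4 ↦ (0,1)
  5 ↦ (0,0)
  6 ↦ (1,3)
  7 ↦ (1,4)
  8 ↦ (0,3)
  9 ↦ (0,2)
distinct pairs in image: 9 / 10 needed
  → (1,1) hit at k=1 and k=3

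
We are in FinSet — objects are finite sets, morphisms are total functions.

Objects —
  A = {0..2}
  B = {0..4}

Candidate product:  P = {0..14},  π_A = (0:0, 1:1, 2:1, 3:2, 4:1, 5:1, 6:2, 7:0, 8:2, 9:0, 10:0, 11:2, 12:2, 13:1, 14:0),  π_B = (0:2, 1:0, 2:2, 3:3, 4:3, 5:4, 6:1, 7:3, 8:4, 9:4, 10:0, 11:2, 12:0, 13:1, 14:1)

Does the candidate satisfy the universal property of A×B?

Answer: VALID PRODUCT

Work:
|A|·|B| = 3·5 = 15;  |P| = 15
Check the pairing map k ↦ (π_A(k), π_B(k)):
  0 : (0,2)
  1 : (1,0)
  2 : (1,2)
  3 : (2,3)
  4 : (1,3)
  5 : (1,4)
  6 : (2,1)
  7 : (0,3)
  8 : (2,4)
  9 : (0,4)
  10 : (0,0)
  11 : (2,2)
  12 : (2,0)
  13 : (1,1)
  14 : (0,1)
distinct pairs in image: 15 / 15 needed
  → bijection onto A×B; projections well-typed.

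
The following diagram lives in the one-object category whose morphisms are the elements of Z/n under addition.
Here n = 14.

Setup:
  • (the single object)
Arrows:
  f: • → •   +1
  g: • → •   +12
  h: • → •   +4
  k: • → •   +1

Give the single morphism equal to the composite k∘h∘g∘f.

  0 +1≡1 +12≡13 +4≡3 +1≡4  (mod 14)
⟦path⟧: +4

Answer: +4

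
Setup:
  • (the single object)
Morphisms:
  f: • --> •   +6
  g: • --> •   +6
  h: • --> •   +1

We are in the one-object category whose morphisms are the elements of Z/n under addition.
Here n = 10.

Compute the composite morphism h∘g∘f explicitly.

  0 +6≡6 +6≡2 +1≡3  (mod 10)
result: +3

Answer: +3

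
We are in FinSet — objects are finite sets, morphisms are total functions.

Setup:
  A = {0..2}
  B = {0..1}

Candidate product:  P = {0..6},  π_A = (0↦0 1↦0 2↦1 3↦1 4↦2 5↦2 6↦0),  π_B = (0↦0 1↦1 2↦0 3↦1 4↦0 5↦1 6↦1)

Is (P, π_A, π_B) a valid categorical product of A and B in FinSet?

Answer: NOT A VALID PRODUCT — |P|=7 ≠ |A|·|B|=6

Derivation:
|A|·|B| = 3·2 = 6;  |P| = 7
  → cardinalities differ; no bijection possible.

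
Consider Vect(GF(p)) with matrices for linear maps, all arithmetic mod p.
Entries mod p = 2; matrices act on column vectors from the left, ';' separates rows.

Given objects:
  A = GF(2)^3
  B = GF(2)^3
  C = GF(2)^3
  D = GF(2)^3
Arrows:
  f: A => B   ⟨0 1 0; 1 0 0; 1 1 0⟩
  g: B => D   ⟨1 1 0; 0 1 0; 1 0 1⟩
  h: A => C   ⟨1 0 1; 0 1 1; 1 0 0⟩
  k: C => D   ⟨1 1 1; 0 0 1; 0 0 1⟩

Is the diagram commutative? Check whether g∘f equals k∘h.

Answer: DOES NOT COMMUTE

Derivation:
Path 1 = f;g:
  e0=(1,0,0) f=>(0,1,1) g=>(1,1,1)
  e1=(0,1,0) f=>(1,0,1) g=>(1,0,0)
  e2=(0,0,1) f=>(0,0,0) g=>(0,0,0)
  result₁ = ⟨1 1 0; 1 0 0; 1 0 0⟩
Path 2 = h;k:
  e0=(1,0,0) h=>(1,0,1) k=>(0,1,1)
  e1=(0,1,0) h=>(0,1,0) k=>(1,0,0)
  e2=(0,0,1) h=>(1,1,0) k=>(0,0,0)
  result₂ = ⟨0 1 0; 1 0 0; 1 0 0⟩
Equal? distinct morphisms ✗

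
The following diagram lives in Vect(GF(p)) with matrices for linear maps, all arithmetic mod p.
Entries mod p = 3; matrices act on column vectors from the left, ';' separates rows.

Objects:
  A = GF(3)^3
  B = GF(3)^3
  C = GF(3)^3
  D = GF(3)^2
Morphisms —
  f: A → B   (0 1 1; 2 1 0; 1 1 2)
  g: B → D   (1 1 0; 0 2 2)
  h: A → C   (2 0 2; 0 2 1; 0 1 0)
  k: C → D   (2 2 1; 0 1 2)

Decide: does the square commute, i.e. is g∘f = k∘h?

Answer: DOES NOT COMMUTE

Trace:
1) trace f;g:
  e0=⟨1,0,0⟩ f→⟨0,2,1⟩ g→⟨2,0⟩
  e1=⟨0,1,0⟩ f→⟨1,1,1⟩ g→⟨2,1⟩
  e2=⟨0,0,1⟩ f→⟨1,0,2⟩ g→⟨1,1⟩
  composite₁ = (2 2 1; 0 1 1)
2) trace h;k:
  e0=⟨1,0,0⟩ h→⟨2,0,0⟩ k→⟨1,0⟩
  e1=⟨0,1,0⟩ h→⟨0,2,1⟩ k→⟨2,1⟩
  e2=⟨0,0,1⟩ h→⟨2,1,0⟩ k→⟨0,1⟩
  composite₂ = (1 2 0; 0 1 1)
Equal? distinct morphisms ✗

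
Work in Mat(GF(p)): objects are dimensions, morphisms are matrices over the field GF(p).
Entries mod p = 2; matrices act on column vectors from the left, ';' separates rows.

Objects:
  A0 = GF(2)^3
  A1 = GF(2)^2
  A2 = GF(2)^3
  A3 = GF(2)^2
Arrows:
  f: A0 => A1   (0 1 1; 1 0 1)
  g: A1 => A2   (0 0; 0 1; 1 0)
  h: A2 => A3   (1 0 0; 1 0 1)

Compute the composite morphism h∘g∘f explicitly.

  e0=(1,0,0) f=>(0,1) g=>(0,1,0) h=>(0,0)
  e1=(0,1,0) f=>(1,0) g=>(0,0,1) h=>(0,1)
  e2=(0,0,1) f=>(1,1) g=>(0,1,1) h=>(0,1)
⟦path⟧: (0 0 0; 0 1 1)

Answer: (0 0 0; 0 1 1)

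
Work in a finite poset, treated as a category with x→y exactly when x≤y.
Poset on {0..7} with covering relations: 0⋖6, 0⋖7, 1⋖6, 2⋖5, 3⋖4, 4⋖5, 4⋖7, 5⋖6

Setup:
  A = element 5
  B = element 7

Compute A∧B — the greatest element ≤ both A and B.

{x : x⊑A ∧ x⊑B} = {3,4}  (A=5, B=7)
  3 ⊑ 4
  4 ⊑ 4
glb = 4

Answer: A∧B = 4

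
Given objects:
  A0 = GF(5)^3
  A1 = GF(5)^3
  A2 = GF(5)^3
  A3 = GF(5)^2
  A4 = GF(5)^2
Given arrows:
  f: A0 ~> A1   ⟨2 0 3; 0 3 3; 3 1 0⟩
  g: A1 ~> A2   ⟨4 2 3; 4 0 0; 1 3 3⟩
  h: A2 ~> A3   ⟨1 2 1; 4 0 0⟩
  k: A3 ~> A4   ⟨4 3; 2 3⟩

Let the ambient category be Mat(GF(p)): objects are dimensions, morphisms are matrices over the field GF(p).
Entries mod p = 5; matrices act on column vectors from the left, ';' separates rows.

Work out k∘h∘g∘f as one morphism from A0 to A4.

  e0=(1,0,0) f~>(2,0,3) g~>(2,3,1) h~>(4,3) k~>(0,2)
  e1=(0,1,0) f~>(0,3,1) g~>(4,0,2) h~>(1,1) k~>(2,0)
  e2=(0,0,1) f~>(3,3,0) g~>(3,2,2) h~>(4,2) k~>(2,4)
result: ⟨0 2 2; 2 0 4⟩

Answer: ⟨0 2 2; 2 0 4⟩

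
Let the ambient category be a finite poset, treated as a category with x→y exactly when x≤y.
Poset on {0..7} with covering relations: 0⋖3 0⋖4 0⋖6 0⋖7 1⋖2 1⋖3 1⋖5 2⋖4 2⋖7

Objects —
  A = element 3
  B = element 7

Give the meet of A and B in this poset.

Lower bounds of A=3 and B=7: {0,1}
  maximal lower bounds 0 and 1 are incomparable: neither 0≤1 nor 1≤0
→ no greatest lower bound exists

Answer: NO MEET EXISTS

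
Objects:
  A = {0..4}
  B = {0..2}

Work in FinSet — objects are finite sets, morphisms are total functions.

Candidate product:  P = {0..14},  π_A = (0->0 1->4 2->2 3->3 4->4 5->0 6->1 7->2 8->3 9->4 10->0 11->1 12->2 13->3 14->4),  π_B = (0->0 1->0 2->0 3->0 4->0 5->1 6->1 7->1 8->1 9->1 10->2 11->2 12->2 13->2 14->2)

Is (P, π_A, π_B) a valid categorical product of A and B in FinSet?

|A|·|B| = 5·3 = 15;  |P| = 15
Check the pairing map k ↦ (π_A(k), π_B(k)):
  0 -> (0,0)
  1 -> (4,0)
  2 -> (2,0)
  3 -> (3,0)
  4 -> (4,0)  ✗ repeats pair of k=1
  5 -> (0,1)
  6 -> (1,1)
  7 -> (2,1)
  8 -> (3,1)
  9 -> (4,1)
  10 -> (0,2)
  11 -> (1,2)
  12 -> (2,2)
  13 -> (3,2)
  14 -> (4,2)
distinct pairs in image: 14 / 15 needed
  → (4,0) hit at k=1 and k=4

Answer: NOT A VALID PRODUCT — duplicate pair at indices 4,1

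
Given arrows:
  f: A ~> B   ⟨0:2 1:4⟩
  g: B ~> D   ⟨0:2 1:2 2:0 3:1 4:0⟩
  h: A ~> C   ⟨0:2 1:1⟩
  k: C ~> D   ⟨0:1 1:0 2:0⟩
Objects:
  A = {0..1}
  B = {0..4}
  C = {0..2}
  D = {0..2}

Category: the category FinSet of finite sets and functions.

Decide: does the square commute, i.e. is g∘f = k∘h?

1) trace f;g:
  0 f~>2 g~>0
  1 f~>4 g~>0
  ⟦path⟧₁ = ⟨0:0 1:0⟩
2) trace h;k:
  0 h~>2 k~>0
  1 h~>1 k~>0
  ⟦path⟧₂ = ⟨0:0 1:0⟩
Equal? equal; square commutes

Answer: COMMUTES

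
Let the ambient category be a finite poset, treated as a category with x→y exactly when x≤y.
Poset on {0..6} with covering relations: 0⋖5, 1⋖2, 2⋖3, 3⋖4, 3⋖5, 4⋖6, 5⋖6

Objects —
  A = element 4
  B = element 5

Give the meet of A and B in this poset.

Lower bounds of A=4 and B=5: {1,2,3}
  1 ≤ 3
  2 ≤ 3
  3 ≤ 3
glb = 3

Answer: A∧B = 3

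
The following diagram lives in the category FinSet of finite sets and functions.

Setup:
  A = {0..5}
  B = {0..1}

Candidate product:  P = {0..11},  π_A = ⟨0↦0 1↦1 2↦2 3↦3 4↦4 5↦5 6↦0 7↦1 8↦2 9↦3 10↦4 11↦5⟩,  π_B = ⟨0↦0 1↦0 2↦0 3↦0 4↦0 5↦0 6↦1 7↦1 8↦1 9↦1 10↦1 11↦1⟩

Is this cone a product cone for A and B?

|A|·|B| = 6·2 = 12;  |P| = 12
Check the pairing map k ↦ (π_A(k), π_B(k)):
  0 ↦ (0,0)
  1 ↦ (1,0)
  2 ↦ (2,0)
  3 ↦ (3,0)
  4 ↦ (4,0)
  5 ↦ (5,0)
  6 ↦ (0,1)
  7 ↦ (1,1)
  8 ↦ (2,1)
  9 ↦ (3,1)
  10 ↦ (4,1)
  11 ↦ (5,1)
distinct pairs in image: 12 / 12 needed
  → bijection onto A×B; projections well-typed.

Answer: VALID PRODUCT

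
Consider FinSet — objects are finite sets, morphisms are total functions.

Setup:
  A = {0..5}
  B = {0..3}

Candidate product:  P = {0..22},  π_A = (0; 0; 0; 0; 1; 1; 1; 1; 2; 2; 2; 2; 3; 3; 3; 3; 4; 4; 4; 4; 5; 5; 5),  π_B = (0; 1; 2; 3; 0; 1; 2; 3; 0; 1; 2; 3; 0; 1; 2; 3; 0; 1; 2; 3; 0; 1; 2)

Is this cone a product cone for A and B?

Answer: NOT A VALID PRODUCT — |P|=23 ≠ |A|·|B|=24

Derivation:
|A|·|B| = 6·4 = 24;  |P| = 23
  → cardinalities differ; no bijection possible.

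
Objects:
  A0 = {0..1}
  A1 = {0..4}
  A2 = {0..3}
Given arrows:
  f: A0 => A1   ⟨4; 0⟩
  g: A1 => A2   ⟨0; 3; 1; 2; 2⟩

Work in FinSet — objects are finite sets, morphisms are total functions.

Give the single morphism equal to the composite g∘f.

Answer: ⟨2; 0⟩

Derivation:
  0 f=>4 g=>2
  1 f=>0 g=>0
result: ⟨2; 0⟩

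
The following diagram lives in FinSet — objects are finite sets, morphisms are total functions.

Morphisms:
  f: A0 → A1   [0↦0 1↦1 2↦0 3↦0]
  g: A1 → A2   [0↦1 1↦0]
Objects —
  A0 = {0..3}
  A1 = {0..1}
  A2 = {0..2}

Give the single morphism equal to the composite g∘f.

Answer: [0↦1 1↦0 2↦1 3↦1]

Work:
  0 f→0 g→1
  1 f→1 g→0
  2 f→0 g→1
  3 f→0 g→1
⟦path⟧: [0↦1 1↦0 2↦1 3↦1]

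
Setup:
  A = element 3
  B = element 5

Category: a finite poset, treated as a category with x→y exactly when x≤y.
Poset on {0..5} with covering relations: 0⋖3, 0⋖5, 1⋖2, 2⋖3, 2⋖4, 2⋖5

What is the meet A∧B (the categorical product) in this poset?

Lower bounds of A=3 and B=5: {0,1,2}
  maximal lower bounds 0 and 2 are incomparable: neither 0<=2 nor 2<=0
→ no greatest lower bound exists

Answer: NO MEET EXISTS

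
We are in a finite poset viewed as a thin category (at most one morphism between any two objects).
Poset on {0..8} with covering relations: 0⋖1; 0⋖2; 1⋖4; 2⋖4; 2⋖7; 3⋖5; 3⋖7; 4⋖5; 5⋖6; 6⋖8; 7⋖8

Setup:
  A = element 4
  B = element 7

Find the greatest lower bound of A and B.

Lower bounds of A=4 and B=7: {0,2}
  0 <= 2
  2 <= 2
glb = 2

Answer: A∧B = 2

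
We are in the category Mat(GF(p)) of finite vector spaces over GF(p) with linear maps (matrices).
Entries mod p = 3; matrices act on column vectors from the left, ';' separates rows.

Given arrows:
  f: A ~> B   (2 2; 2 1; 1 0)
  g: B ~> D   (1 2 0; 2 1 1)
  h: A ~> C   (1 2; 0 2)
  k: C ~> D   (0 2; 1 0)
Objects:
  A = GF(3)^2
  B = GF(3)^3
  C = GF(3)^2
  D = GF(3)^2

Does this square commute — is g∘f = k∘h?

Along f;g (path 1):
  e0=⟨1,0⟩ f~>⟨2,2,1⟩ g~>⟨0,1⟩
  e1=⟨0,1⟩ f~>⟨2,1,0⟩ g~>⟨1,2⟩
  result₁ = (0 1; 1 2)
Along h;k (path 2):
  e0=⟨1,0⟩ h~>⟨1,0⟩ k~>⟨0,1⟩
  e1=⟨0,1⟩ h~>⟨2,2⟩ k~>⟨1,2⟩
  result₂ = (0 1; 1 2)
Equal? same morphism ✓

Answer: COMMUTES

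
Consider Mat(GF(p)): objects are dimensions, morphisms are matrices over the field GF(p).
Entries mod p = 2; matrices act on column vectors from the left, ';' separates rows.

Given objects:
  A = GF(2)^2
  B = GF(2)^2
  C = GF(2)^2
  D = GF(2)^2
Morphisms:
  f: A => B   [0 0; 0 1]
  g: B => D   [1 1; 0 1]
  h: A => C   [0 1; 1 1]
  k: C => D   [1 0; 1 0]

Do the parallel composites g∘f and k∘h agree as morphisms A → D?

Path 1 = f;g:
  e0=[1,0] f=>[0,0] g=>[0,0]
  e1=[0,1] f=>[0,1] g=>[1,1]
  ⟦path⟧₁ = [0 1; 0 1]
Path 2 = h;k:
  e0=[1,0] h=>[0,1] k=>[0,0]
  e1=[0,1] h=>[1,1] k=>[1,1]
  ⟦path⟧₂ = [0 1; 0 1]
Equal? equal; square commutes

Answer: COMMUTES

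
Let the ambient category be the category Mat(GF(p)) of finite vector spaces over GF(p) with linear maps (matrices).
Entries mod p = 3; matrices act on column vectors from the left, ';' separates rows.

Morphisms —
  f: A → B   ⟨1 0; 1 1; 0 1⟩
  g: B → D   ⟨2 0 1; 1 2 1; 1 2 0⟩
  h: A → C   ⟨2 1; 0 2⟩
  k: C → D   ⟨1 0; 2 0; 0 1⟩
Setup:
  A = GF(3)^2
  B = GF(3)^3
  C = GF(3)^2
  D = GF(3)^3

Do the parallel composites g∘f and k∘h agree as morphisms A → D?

Answer: DOES NOT COMMUTE

Trace:
Path 1 = f;g:
  e0=[1,0] f→[1,1,0] g→[2,0,0]
  e1=[0,1] f→[0,1,1] g→[1,0,2]
  composite₁ = ⟨2 1; 0 0; 0 2⟩
Path 2 = h;k:
  e0=[1,0] h→[2,0] k→[2,1,0]
  e1=[0,1] h→[1,2] k→[1,2,2]
  composite₂ = ⟨2 1; 1 2; 0 2⟩
Equal? distinct morphisms ✗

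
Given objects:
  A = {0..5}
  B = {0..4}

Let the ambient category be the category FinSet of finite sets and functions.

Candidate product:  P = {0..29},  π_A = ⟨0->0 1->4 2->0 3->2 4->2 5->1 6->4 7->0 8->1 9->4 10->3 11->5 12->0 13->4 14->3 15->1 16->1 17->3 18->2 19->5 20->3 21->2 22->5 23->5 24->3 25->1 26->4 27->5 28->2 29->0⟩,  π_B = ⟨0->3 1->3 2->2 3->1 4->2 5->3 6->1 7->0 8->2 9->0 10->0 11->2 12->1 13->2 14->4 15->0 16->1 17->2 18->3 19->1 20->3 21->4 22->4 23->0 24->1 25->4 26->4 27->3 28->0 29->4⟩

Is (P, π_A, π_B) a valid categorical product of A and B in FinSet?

Answer: VALID PRODUCT

Trace:
|A|·|B| = 6·5 = 30;  |P| = 30
Check the pairing map k ↦ (π_A(k), π_B(k)):
  0 -> (0,3)
  1 -> (4,3)
  2 -> (0,2)
  3 -> (2,1)
  4 -> (2,2)
  5 -> (1,3)
  6 -> (4,1)
  7 -> (0,0)
  8 -> (1,2)
  9 -> (4,0)
  10 -> (3,0)
  11 -> (5,2)
  12 -> (0,1)
  13 -> (4,2)
  14 -> (3,4)
  15 -> (1,0)
  16 -> (1,1)
  17 -> (3,2)
  18 -> (2,3)
  19 -> (5,1)
  20 -> (3,3)
  21 -> (2,4)
  22 -> (5,4)
  23 -> (5,0)
  24 -> (3,1)
  25 -> (1,4)
  26 -> (4,4)
  27 -> (5,3)
  28 -> (2,0)
  29 -> (0,4)
distinct pairs in image: 30 / 30 needed
  → bijection onto A×B; projections well-typed.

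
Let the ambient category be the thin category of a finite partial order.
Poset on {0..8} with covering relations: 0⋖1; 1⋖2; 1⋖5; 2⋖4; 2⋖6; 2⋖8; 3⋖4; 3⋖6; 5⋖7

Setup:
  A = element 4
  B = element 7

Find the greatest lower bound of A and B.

Answer: A∧B = 1

Trace:
Common predecessors of 4,7: {0,1}
  0 ⊑ 1
  1 ⊑ 1
glb = 1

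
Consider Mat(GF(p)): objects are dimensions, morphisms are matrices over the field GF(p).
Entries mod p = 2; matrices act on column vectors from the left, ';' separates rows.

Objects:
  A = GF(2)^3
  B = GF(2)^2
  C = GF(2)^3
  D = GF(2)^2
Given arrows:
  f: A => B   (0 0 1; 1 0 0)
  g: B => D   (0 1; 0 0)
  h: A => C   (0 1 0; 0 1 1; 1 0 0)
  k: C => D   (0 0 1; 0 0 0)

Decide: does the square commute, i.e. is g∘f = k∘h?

Answer: COMMUTES

Trace:
Along f;g (path 1):
  e0=[1,0,0] f=>[0,1] g=>[1,0]
  e1=[0,1,0] f=>[0,0] g=>[0,0]
  e2=[0,0,1] f=>[1,0] g=>[0,0]
  ⟦path⟧₁ = (1 0 0; 0 0 0)
Along h;k (path 2):
  e0=[1,0,0] h=>[0,0,1] k=>[1,0]
  e1=[0,1,0] h=>[1,1,0] k=>[0,0]
  e2=[0,0,1] h=>[0,1,0] k=>[0,0]
  ⟦path⟧₂ = (1 0 0; 0 0 0)
Equal? equal; square commutes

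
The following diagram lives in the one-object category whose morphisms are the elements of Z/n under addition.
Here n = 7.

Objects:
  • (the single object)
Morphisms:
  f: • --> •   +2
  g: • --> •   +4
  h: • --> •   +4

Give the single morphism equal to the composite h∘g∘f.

  0 +2≡2 +4≡6 +4≡3  (mod 7)
composite: +3

Answer: +3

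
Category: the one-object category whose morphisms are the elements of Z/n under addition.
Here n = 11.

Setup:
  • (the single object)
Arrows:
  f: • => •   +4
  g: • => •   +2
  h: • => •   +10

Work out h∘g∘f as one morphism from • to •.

Answer: +5

Derivation:
  0 +4≡4 +2≡6 +10≡5  (mod 11)
composite: +5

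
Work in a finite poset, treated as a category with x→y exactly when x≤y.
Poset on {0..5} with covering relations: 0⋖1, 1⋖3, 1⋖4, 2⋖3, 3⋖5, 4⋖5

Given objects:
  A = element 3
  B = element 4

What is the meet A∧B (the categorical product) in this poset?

Answer: A∧B = 1

Work:
Lower bounds of A=3 and B=4: {0,1}
  0 <= 1
  1 <= 1
glb = 1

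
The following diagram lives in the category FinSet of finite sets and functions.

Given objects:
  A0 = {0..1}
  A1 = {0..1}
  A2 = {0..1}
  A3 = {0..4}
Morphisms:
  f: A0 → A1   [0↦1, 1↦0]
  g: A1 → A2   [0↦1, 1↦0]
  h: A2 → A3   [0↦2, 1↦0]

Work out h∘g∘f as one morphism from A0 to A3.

  0 f→1 g→0 h→2
  1 f→0 g→1 h→0
result: [0↦2, 1↦0]

Answer: [0↦2, 1↦0]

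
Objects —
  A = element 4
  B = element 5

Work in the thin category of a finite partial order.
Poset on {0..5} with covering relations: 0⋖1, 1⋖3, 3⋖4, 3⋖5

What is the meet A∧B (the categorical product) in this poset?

Common predecessors of 4,5: {0,1,3}
  0 ⊑ 3
  1 ⊑ 3
  3 ⊑ 3
glb = 3

Answer: A∧B = 3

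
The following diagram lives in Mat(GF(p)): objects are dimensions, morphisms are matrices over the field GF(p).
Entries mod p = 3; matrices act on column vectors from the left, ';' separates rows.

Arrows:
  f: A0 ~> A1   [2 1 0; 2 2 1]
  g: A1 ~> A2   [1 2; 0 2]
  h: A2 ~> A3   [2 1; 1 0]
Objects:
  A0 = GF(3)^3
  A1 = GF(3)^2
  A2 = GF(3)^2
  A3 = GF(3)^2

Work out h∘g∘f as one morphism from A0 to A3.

  e0=[1,0,0] f~>[2,2] g~>[0,1] h~>[1,0]
  e1=[0,1,0] f~>[1,2] g~>[2,1] h~>[2,2]
  e2=[0,0,1] f~>[0,1] g~>[2,2] h~>[0,2]
composite: [1 2 0; 0 2 2]

Answer: [1 2 0; 0 2 2]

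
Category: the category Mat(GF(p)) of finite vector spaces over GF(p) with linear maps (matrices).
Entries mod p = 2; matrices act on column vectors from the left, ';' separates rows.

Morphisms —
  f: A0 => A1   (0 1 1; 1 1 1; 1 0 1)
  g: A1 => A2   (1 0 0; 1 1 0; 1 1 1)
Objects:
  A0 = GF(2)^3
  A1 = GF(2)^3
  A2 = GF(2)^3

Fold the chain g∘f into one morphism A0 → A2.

Answer: (0 1 1; 1 0 0; 0 0 1)

Work:
  e0=⟨1,0,0⟩ f=>⟨0,1,1⟩ g=>⟨0,1,0⟩
  e1=⟨0,1,0⟩ f=>⟨1,1,0⟩ g=>⟨1,0,0⟩
  e2=⟨0,0,1⟩ f=>⟨1,1,1⟩ g=>⟨1,0,1⟩
⟦path⟧: (0 1 1; 1 0 0; 0 0 1)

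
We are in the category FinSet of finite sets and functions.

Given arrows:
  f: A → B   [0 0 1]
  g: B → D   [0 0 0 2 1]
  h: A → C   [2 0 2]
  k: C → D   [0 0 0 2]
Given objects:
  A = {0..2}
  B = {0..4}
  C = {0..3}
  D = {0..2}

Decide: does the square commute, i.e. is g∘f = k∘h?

Answer: COMMUTES

Trace:
Path 1 = f;g:
  0 f→0 g→0
  1 f→0 g→0
  2 f→1 g→0
  composite₁ = [0 0 0]
Path 2 = h;k:
  0 h→2 k→0
  1 h→0 k→0
  2 h→2 k→0
  composite₂ = [0 0 0]
Equal? YES — commutes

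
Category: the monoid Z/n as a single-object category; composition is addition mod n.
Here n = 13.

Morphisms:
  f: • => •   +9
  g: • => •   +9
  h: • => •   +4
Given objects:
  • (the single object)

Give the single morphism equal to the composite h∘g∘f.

Answer: +9

Work:
  0 +9≡9 +9≡5 +4≡9  (mod 13)
⟦path⟧: +9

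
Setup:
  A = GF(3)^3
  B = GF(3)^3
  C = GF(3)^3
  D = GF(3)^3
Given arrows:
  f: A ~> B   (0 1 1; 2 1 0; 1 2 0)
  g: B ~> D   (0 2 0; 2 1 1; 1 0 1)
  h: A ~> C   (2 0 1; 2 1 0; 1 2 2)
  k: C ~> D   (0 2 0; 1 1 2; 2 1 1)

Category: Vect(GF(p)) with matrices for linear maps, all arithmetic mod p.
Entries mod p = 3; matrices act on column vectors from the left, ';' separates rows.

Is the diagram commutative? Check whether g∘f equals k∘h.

Along f;g (path 1):
  e0=⟨1,0,0⟩ f~>⟨0,2,1⟩ g~>⟨1,0,1⟩
  e1=⟨0,1,0⟩ f~>⟨1,1,2⟩ g~>⟨2,2,0⟩
  e2=⟨0,0,1⟩ f~>⟨1,0,0⟩ g~>⟨0,2,1⟩
  ⟦path⟧₁ = (1 2 0; 0 2 2; 1 0 1)
Along h;k (path 2):
  e0=⟨1,0,0⟩ h~>⟨2,2,1⟩ k~>⟨1,0,1⟩
  e1=⟨0,1,0⟩ h~>⟨0,1,2⟩ k~>⟨2,2,0⟩
  e2=⟨0,0,1⟩ h~>⟨1,0,2⟩ k~>⟨0,2,1⟩
  ⟦path⟧₂ = (1 2 0; 0 2 2; 1 0 1)
Equal? YES — commutes

Answer: COMMUTES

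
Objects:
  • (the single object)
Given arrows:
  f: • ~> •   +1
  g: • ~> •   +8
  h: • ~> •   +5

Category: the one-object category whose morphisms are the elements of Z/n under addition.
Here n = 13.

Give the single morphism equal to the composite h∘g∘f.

  0 +1≡1 +8≡9 +5≡1  (mod 13)
⟦path⟧: +1

Answer: +1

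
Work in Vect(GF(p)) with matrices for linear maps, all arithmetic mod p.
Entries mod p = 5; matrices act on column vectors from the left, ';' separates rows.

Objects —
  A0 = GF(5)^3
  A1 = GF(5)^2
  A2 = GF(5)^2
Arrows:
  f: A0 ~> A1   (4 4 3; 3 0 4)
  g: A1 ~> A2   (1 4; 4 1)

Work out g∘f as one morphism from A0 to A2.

  e0=⟨1,0,0⟩ f~>⟨4,3⟩ g~>⟨1,4⟩
  e1=⟨0,1,0⟩ f~>⟨4,0⟩ g~>⟨4,1⟩
  e2=⟨0,0,1⟩ f~>⟨3,4⟩ g~>⟨4,1⟩
⟦path⟧: (1 4 4; 4 1 1)

Answer: (1 4 4; 4 1 1)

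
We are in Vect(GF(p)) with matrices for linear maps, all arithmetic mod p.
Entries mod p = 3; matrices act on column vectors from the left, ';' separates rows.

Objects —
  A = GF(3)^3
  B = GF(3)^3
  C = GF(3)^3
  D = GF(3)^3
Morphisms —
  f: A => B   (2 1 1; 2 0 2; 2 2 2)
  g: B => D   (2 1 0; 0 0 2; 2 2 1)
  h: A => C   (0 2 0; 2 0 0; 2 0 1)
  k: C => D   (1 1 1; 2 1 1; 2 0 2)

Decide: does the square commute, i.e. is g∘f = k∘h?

Answer: DOES NOT COMMUTE

Trace:
Path 1 = f;g:
  e0=[1,0,0] f=>[2,2,2] g=>[0,1,1]
  e1=[0,1,0] f=>[1,0,2] g=>[2,1,1]
  e2=[0,0,1] f=>[1,2,2] g=>[1,1,2]
  ⟦path⟧₁ = (0 2 1; 1 1 1; 1 1 2)
Path 2 = h;k:
  e0=[1,0,0] h=>[0,2,2] k=>[1,1,1]
  e1=[0,1,0] h=>[2,0,0] k=>[2,1,1]
  e2=[0,0,1] h=>[0,0,1] k=>[1,1,2]
  ⟦path⟧₂ = (1 2 1; 1 1 1; 1 1 2)
Equal? differ; not commutative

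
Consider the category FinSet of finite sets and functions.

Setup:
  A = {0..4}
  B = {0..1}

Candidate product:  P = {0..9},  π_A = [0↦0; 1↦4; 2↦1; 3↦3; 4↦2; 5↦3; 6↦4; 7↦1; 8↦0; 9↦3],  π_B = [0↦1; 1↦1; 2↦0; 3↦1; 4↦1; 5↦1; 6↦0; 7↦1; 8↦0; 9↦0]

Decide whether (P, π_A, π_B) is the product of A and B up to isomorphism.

Answer: NOT A VALID PRODUCT — duplicate pair at indices 3,5

Work:
|A|·|B| = 5·2 = 10;  |P| = 10
Check the pairing map k ↦ (π_A(k), π_B(k)):
  0 ↦ (0,1)
  1 ↦ (4,1)
  2 ↦ (1,0)
  3 ↦ (3,1)
  4 ↦ (2,1)
  5 ↦ (3,1)  ✗ repeats pair of k=3
  6 ↦ (4,0)
  7 ↦ (1,1)
  8 ↦ (0,0)
  9 ↦ (3,0)
distinct pairs in image: 9 / 10 needed
  → (3,1) hit at k=3 and k=5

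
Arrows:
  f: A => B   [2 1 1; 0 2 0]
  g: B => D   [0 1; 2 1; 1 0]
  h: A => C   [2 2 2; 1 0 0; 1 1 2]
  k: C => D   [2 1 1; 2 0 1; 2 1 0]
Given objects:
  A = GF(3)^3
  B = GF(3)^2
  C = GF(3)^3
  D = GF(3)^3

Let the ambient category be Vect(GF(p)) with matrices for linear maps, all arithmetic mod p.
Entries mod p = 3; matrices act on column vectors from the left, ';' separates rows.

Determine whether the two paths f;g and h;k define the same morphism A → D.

Along f;g (path 1):
  e0=(1,0,0) f=>(2,0) g=>(0,1,2)
  e1=(0,1,0) f=>(1,2) g=>(2,1,1)
  e2=(0,0,1) f=>(1,0) g=>(0,2,1)
  composite₁ = [0 2 0; 1 1 2; 2 1 1]
Along h;k (path 2):
  e0=(1,0,0) h=>(2,1,1) k=>(0,2,2)
  e1=(0,1,0) h=>(2,0,1) k=>(2,2,1)
  e2=(0,0,1) h=>(2,0,2) k=>(0,0,1)
  composite₂ = [0 2 0; 2 2 0; 2 1 1]
Equal? distinct morphisms ✗

Answer: DOES NOT COMMUTE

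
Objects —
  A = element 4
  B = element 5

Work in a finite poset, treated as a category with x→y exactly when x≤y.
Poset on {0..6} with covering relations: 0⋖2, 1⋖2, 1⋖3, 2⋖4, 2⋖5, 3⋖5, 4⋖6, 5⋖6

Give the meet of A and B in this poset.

Answer: A∧B = 2

Derivation:
{x : x⊑A ∧ x⊑B} = {0,1,2}  (A=4, B=5)
  0 ⊑ 2
  1 ⊑ 2
  2 ⊑ 2
glb = 2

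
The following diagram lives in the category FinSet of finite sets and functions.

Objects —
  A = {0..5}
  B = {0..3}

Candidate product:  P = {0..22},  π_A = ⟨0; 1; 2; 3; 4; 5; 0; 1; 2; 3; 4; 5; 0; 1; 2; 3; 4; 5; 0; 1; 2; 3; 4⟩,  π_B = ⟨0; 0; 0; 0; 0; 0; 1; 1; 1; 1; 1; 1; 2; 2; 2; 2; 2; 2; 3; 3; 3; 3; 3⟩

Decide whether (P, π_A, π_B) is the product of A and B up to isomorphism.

|A|·|B| = 6·4 = 24;  |P| = 23
  → cardinalities differ; no bijection possible.

Answer: NOT A VALID PRODUCT — |P|=23 ≠ |A|·|B|=24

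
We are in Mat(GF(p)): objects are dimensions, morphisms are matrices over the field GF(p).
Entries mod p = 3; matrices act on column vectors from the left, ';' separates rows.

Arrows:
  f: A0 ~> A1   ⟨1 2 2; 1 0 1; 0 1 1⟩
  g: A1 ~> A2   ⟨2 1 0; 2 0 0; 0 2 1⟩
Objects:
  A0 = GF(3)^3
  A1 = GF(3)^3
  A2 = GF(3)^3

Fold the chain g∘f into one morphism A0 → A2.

  e0=[1,0,0] f~>[1,1,0] g~>[0,2,2]
  e1=[0,1,0] f~>[2,0,1] g~>[1,1,1]
  e2=[0,0,1] f~>[2,1,1] g~>[2,1,0]
⟦path⟧: ⟨0 1 2; 2 1 1; 2 1 0⟩

Answer: ⟨0 1 2; 2 1 1; 2 1 0⟩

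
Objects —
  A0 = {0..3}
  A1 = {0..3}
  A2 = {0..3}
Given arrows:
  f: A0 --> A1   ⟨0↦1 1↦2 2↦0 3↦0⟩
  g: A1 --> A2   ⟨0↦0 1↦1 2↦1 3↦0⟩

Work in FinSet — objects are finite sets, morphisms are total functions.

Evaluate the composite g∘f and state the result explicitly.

Answer: ⟨0↦1 1↦1 2↦0 3↦0⟩

Trace:
  0 f-->1 g-->1
  1 f-->2 g-->1
  2 f-->0 g-->0
  3 f-->0 g-->0
result: ⟨0↦1 1↦1 2↦0 3↦0⟩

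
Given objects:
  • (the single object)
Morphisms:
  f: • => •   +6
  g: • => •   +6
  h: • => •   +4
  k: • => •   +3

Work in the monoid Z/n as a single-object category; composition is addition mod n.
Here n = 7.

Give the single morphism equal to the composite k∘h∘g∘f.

Answer: +5

Derivation:
  0 +6≡6 +6≡5 +4≡2 +3≡5  (mod 7)
result: +5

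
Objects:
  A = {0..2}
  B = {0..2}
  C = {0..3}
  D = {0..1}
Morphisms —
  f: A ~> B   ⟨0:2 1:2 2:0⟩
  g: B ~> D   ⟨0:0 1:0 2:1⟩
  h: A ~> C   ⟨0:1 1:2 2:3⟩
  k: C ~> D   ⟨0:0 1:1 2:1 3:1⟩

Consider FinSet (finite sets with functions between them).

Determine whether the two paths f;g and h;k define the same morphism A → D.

Path 1 = f;g:
  0 f~>2 g~>1
  1 f~>2 g~>1
  2 f~>0 g~>0
  composite₁ = ⟨0:1 1:1 2:0⟩
Path 2 = h;k:
  0 h~>1 k~>1
  1 h~>2 k~>1
  2 h~>3 k~>1
  composite₂ = ⟨0:1 1:1 2:1⟩
Equal? distinct morphisms ✗

Answer: DOES NOT COMMUTE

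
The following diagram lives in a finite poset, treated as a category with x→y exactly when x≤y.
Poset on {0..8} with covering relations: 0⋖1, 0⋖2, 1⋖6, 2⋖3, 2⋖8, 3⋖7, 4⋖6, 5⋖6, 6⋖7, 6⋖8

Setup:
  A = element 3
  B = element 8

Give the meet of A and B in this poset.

{x : x≤A ∧ x≤B} = {0,2}  (A=3, B=8)
  0 ≤ 2
  2 ≤ 2
glb = 2

Answer: A∧B = 2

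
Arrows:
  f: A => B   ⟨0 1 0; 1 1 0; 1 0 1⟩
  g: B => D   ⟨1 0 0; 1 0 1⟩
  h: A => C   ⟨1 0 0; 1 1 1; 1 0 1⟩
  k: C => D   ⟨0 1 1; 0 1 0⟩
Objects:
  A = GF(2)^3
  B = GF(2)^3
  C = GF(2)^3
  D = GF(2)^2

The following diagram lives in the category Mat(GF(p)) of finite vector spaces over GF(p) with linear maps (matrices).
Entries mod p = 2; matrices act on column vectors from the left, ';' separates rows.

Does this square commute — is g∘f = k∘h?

Along f;g (path 1):
  e0=⟨1,0,0⟩ f=>⟨0,1,1⟩ g=>⟨0,1⟩
  e1=⟨0,1,0⟩ f=>⟨1,1,0⟩ g=>⟨1,1⟩
  e2=⟨0,0,1⟩ f=>⟨0,0,1⟩ g=>⟨0,1⟩
  ⟦path⟧₁ = ⟨0 1 0; 1 1 1⟩
Along h;k (path 2):
  e0=⟨1,0,0⟩ h=>⟨1,1,1⟩ k=>⟨0,1⟩
  e1=⟨0,1,0⟩ h=>⟨0,1,0⟩ k=>⟨1,1⟩
  e2=⟨0,0,1⟩ h=>⟨0,1,1⟩ k=>⟨0,1⟩
  ⟦path⟧₂ = ⟨0 1 0; 1 1 1⟩
Equal? equal; square commutes

Answer: COMMUTES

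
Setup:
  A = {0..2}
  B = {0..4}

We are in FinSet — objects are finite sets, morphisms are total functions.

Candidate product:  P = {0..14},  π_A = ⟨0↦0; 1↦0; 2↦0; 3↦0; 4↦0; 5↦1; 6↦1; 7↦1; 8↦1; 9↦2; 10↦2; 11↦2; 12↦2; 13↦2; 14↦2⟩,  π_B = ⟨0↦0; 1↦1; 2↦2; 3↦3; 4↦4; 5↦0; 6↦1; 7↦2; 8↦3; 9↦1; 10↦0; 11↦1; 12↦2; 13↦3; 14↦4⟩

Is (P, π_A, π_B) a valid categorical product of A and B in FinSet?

|A|·|B| = 3·5 = 15;  |P| = 15
Check the pairing map k ↦ (π_A(k), π_B(k)):
  0 ↦ (0,0)
  1 ↦ (0,1)
  2 ↦ (0,2)
  3 ↦ (0,3)
  4 ↦ (0,4)
  5 ↦ (1,0)
  6 ↦ (1,1)
  7 ↦ (1,2)
  8 ↦ (1,3)
  9 ↦ (2,1)
  10 ↦ (2,0)
  11 ↦ (2,1)  ✗ repeats pair of k=9
  12 ↦ (2,2)
  13 ↦ (2,3)
  14 ↦ (2,4)
distinct pairs in image: 14 / 15 needed
  → (2,1) hit at k=9 and k=11

Answer: NOT A VALID PRODUCT — duplicate pair at indices 11,9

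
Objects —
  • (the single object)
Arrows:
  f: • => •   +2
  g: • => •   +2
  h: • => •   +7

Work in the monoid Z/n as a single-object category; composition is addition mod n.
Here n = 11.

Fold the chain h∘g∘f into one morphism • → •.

Answer: +0

Work:
  0 +2≡2 +2≡4 +7≡0  (mod 11)
composite: +0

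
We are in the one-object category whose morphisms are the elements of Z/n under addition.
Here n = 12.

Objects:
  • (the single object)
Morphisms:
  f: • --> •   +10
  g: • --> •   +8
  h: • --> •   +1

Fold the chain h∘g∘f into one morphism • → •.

  0 +10≡10 +8≡6 +1≡7  (mod 12)
result: +7

Answer: +7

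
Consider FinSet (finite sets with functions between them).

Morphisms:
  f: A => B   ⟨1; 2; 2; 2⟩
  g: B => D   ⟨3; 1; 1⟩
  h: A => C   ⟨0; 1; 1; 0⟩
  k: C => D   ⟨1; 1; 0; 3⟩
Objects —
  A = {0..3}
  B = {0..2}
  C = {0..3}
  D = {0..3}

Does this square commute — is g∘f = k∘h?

Path 1 = f;g:
  0 f=>1 g=>1
  1 f=>2 g=>1
  2 f=>2 g=>1
  3 f=>2 g=>1
  composite₁ = ⟨1; 1; 1; 1⟩
Path 2 = h;k:
  0 h=>0 k=>1
  1 h=>1 k=>1
  2 h=>1 k=>1
  3 h=>0 k=>1
  composite₂ = ⟨1; 1; 1; 1⟩
Equal? same morphism ✓

Answer: COMMUTES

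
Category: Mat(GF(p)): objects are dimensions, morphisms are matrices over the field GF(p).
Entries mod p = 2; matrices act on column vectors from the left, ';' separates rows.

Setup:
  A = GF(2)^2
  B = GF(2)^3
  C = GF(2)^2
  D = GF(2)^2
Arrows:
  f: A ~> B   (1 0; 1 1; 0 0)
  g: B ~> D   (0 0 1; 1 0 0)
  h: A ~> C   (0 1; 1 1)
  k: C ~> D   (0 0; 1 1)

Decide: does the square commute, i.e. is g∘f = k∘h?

Path 1 = f;g:
  e0=(1,0) f~>(1,1,0) g~>(0,1)
  e1=(0,1) f~>(0,1,0) g~>(0,0)
  composite₁ = (0 0; 1 0)
Path 2 = h;k:
  e0=(1,0) h~>(0,1) k~>(0,1)
  e1=(0,1) h~>(1,1) k~>(0,0)
  composite₂ = (0 0; 1 0)
Equal? same morphism ✓

Answer: COMMUTES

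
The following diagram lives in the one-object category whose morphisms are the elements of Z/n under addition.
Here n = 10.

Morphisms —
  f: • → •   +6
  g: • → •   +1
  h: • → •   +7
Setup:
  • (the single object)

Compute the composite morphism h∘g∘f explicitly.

  0 +6≡6 +1≡7 +7≡4  (mod 10)
result: +4

Answer: +4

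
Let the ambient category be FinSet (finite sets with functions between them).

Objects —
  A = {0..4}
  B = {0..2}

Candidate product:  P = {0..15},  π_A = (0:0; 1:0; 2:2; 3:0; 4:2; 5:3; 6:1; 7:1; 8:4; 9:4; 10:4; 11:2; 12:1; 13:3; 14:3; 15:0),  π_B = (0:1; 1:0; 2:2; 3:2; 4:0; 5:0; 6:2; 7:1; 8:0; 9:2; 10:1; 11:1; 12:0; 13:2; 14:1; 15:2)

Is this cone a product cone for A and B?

Answer: NOT A VALID PRODUCT — |P|=16 ≠ |A|·|B|=15

Derivation:
|A|·|B| = 5·3 = 15;  |P| = 16
  → cardinalities differ; no bijection possible.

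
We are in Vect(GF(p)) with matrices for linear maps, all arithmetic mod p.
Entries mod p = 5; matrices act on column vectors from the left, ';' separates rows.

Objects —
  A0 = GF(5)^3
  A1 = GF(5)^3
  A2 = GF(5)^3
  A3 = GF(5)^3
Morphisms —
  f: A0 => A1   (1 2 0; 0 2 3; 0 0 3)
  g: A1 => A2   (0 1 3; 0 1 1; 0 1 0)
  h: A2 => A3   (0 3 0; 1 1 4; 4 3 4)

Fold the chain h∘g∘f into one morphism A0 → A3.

  e0=(1,0,0) f=>(1,0,0) g=>(0,0,0) h=>(0,0,0)
  e1=(0,1,0) f=>(2,2,0) g=>(2,2,2) h=>(1,2,2)
  e2=(0,0,1) f=>(0,3,3) g=>(2,1,3) h=>(3,0,3)
composite: (0 1 3; 0 2 0; 0 2 3)

Answer: (0 1 3; 0 2 0; 0 2 3)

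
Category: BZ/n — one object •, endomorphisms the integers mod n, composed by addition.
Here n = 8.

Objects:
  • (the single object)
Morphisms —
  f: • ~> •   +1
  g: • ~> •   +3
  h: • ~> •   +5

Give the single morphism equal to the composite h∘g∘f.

  0 +1≡1 +3≡4 +5≡1  (mod 8)
⟦path⟧: +1

Answer: +1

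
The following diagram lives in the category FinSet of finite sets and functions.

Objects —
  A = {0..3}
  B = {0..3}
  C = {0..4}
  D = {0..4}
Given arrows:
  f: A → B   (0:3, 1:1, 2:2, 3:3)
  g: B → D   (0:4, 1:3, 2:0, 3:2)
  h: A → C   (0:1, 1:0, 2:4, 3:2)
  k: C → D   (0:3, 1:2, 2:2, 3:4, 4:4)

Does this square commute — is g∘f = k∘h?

Answer: DOES NOT COMMUTE

Trace:
Path 1 = f;g:
  0 f→3 g→2
  1 f→1 g→3
  2 f→2 g→0
  3 f→3 g→2
  composite₁ = (0:2, 1:3, 2:0, 3:2)
Path 2 = h;k:
  0 h→1 k→2
  1 h→0 k→3
  2 h→4 k→4
  3 h→2 k→2
  composite₂ = (0:2, 1:3, 2:4, 3:2)
Equal? distinct morphisms ✗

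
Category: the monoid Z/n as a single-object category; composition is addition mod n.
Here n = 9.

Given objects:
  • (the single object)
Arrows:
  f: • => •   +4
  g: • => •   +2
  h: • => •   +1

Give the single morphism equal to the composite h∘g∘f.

Answer: +7

Trace:
  0 +4≡4 +2≡6 +1≡7  (mod 9)
composite: +7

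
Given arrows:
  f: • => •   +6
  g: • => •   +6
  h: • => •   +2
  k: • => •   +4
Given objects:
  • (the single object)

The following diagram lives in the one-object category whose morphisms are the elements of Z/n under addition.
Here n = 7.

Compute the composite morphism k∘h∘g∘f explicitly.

Answer: +4

Derivation:
  0 +6≡6 +6≡5 +2≡0 +4≡4  (mod 7)
composite: +4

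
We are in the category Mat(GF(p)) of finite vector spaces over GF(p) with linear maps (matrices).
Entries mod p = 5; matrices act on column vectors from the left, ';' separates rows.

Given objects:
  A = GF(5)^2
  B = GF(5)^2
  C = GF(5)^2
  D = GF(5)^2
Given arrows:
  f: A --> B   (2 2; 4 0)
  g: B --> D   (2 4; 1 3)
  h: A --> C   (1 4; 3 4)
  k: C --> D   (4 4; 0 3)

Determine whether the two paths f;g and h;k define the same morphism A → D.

Answer: DOES NOT COMMUTE

Work:
Along f;g (path 1):
  e0=(1,0) f-->(2,4) g-->(0,4)
  e1=(0,1) f-->(2,0) g-->(4,2)
  ⟦path⟧₁ = (0 4; 4 2)
Along h;k (path 2):
  e0=(1,0) h-->(1,3) k-->(1,4)
  e1=(0,1) h-->(4,4) k-->(2,2)
  ⟦path⟧₂ = (1 2; 4 2)
Equal? differ; not commutative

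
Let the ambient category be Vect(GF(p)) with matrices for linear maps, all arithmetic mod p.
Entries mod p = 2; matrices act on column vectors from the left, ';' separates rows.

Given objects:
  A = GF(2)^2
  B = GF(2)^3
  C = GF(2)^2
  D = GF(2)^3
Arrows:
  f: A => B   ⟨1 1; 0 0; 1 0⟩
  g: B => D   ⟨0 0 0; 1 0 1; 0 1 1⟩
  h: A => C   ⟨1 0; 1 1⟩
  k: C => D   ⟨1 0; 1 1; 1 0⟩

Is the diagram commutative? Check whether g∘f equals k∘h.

Answer: DOES NOT COMMUTE

Derivation:
1) trace f;g:
  e0=(1,0) f=>(1,0,1) g=>(0,0,1)
  e1=(0,1) f=>(1,0,0) g=>(0,1,0)
  result₁ = ⟨0 0; 0 1; 1 0⟩
2) trace h;k:
  e0=(1,0) h=>(1,1) k=>(1,0,1)
  e1=(0,1) h=>(0,1) k=>(0,1,0)
  result₂ = ⟨1 0; 0 1; 1 0⟩
Equal? differ; not commutative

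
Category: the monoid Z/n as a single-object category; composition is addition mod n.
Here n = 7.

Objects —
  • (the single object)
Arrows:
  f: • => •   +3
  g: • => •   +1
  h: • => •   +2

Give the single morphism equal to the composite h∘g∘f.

  0 +3≡3 +1≡4 +2≡6  (mod 7)
result: +6

Answer: +6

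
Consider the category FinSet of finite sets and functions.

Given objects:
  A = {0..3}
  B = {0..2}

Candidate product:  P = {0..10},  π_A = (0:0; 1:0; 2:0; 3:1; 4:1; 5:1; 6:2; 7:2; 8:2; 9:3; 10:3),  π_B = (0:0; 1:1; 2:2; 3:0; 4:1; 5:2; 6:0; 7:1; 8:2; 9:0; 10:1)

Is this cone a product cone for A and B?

Answer: NOT A VALID PRODUCT — |P|=11 ≠ |A|·|B|=12

Derivation:
|A|·|B| = 4·3 = 12;  |P| = 11
  → cardinalities differ; no bijection possible.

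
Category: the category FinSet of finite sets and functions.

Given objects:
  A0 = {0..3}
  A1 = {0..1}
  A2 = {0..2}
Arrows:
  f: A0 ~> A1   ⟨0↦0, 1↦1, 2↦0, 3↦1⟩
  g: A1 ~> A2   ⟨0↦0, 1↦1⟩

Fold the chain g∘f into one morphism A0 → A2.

Answer: ⟨0↦0, 1↦1, 2↦0, 3↦1⟩

Work:
  0 f~>0 g~>0
  1 f~>1 g~>1
  2 f~>0 g~>0
  3 f~>1 g~>1
result: ⟨0↦0, 1↦1, 2↦0, 3↦1⟩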